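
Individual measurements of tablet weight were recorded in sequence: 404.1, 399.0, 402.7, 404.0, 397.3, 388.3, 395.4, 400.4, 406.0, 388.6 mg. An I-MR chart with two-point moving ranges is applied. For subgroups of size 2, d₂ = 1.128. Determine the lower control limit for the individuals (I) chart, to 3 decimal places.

380.584

X̄ = (404.1 + 399.0 + 402.7 + 404.0 + 397.3 + 388.3 + 395.4 + 400.4 + 406.0 + 388.6) / 10 = 398.5800
Moving ranges: 5.1, 3.7, 1.3, 6.7, 9.0, 7.1, 5.0, 5.6, 17.4; M̄R̄ = 60.9000 / 9 = 6.7667
LCL = X̄ − 3·M̄R̄/d₂ = 398.5800 − 3 × 6.7667 / 1.128 = 380.5835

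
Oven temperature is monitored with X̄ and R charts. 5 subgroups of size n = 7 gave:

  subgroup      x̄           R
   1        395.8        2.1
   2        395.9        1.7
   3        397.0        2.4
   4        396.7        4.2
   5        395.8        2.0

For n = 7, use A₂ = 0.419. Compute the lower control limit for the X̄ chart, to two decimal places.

395.20

X̄̄ = (395.8 + 395.9 + 397.0 + 396.7 + 395.8) / 5 = 1981.2000 / 5 = 396.2400
R̄ = (2.1 + 1.7 + 2.4 + 4.2 + 2.0) / 5 = 12.4000 / 5 = 2.4800
LCL = X̄̄ − A₂·R̄ = 396.2400 − 0.419 × 2.4800 = 395.2009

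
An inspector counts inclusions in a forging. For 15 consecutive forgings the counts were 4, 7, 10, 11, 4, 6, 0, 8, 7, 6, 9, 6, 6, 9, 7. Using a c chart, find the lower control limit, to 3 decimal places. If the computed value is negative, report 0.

0.000

c̄ = (4 + 7 + 10 + 11 + 4 + 6 + 0 + 8 + 7 + 6 + 9 + 6 + 6 + 9 + 7) / 15 = 100 / 15 = 6.6667
LCL = c̄ − 3√c̄ = 6.6667 − 3 × 2.5820 = -1.0793 → 0 (cannot be negative)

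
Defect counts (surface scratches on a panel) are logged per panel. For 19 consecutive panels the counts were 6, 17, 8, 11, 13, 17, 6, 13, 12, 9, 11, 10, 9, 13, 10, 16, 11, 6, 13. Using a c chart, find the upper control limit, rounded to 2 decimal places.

c̄ = (6 + 17 + 8 + 11 + 13 + 17 + 6 + 13 + 12 + 9 + 11 + 10 + 9 + 13 + 10 + 16 + 11 + 6 + 13) / 19 = 211 / 19 = 11.1053
UCL = c̄ + 3√c̄ = 11.1053 + 3 × √11.1053 = 11.1053 + 3 × 3.3325 = 21.1026

21.10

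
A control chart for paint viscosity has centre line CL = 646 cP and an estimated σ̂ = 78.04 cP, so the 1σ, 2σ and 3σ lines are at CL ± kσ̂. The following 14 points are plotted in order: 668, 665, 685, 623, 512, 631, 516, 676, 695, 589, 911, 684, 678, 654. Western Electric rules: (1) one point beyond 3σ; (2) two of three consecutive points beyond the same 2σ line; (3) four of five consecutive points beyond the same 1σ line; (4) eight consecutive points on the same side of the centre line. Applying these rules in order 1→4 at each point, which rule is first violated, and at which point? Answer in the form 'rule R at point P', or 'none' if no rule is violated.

Zone of each point (C = within 1σ̂, B = 1σ̂–2σ̂, A = 2σ̂–3σ̂, * = beyond 3σ̂; sign = side of CL): 1:+C, 2:+C, 3:+C, 4:-C, 5:-B, 6:-C, 7:-B, 8:+C, 9:+C, 10:-C, 11:+*, 12:+C, 13:+C, 14:+C
Rule 1 (one point beyond the 3σ limits) is satisfied at point 11.

rule 1 at point 11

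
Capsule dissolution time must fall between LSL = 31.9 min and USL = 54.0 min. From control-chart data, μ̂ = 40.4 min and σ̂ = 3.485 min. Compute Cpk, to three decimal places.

0.813

Cpu = (USL − μ̂) / (3σ̂) = (54.0 − 40.4) / (3 × 3.485) = 1.3008; Cpl = (μ̂ − LSL) / (3σ̂) = (40.4 − 31.9) / (3 × 3.485) = 0.8130; Cpk = min(Cpu, Cpl) = 0.8130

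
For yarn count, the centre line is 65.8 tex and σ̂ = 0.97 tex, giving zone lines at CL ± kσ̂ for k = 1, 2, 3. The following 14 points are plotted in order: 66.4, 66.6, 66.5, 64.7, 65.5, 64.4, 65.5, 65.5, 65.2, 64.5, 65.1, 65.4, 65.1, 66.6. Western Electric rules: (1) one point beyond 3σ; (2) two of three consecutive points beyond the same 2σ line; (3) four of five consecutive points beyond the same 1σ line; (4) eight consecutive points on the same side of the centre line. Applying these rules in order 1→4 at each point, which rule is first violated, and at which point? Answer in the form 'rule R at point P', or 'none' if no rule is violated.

rule 4 at point 11

Zone of each point (C = within 1σ̂, B = 1σ̂–2σ̂, A = 2σ̂–3σ̂, * = beyond 3σ̂; sign = side of CL): 1:+C, 2:+C, 3:+C, 4:-B, 5:-C, 6:-B, 7:-C, 8:-C, 9:-C, 10:-B, 11:-C, 12:-C, 13:-C, 14:+C
Rule 4 (eight consecutive points on the same side of the centre line) is satisfied at point 11.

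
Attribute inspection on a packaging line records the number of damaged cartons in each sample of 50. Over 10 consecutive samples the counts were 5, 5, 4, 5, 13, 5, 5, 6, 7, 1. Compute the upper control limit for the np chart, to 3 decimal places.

12.290

p̄ = Σdᵢ / (k·n) = 56 / (10 × 50) = 0.11200
UCL = np̄ + 3·√(np̄(1−p̄)) = 5.6000 + 3 × √(5.6000×0.88800) = 5.6000 + 3 × 2.2300 = 12.2899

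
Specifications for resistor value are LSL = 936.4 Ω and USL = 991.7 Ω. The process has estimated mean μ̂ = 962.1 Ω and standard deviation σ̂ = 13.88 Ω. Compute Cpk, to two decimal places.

Cpu = (USL − μ̂) / (3σ̂) = (991.7 − 962.1) / (3 × 13.88) = 0.7109; Cpl = (μ̂ − LSL) / (3σ̂) = (962.1 − 936.4) / (3 × 13.88) = 0.6172; Cpk = min(Cpu, Cpl) = 0.6172

0.62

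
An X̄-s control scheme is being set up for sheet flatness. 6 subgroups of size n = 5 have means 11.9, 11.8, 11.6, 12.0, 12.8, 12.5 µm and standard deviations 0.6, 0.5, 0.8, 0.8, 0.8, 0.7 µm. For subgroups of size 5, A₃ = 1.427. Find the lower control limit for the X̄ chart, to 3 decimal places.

11.101

X̄̄ = (11.9 + 11.8 + 11.6 + 12.0 + 12.8 + 12.5) / 6 = 12.1000
s̄ = (0.6 + 0.5 + 0.8 + 0.8 + 0.8 + 0.7) / 6 = 0.7000
LCL = X̄̄ − A₃·s̄ = 12.1000 − 1.427 × 0.7000 = 11.1011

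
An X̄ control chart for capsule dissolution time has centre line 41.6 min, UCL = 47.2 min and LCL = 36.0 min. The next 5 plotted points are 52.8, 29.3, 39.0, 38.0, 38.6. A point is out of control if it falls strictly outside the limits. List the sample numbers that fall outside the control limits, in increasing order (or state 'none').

1, 2

Compare each point to [36.0, 47.2]: sample 1 = 52.8 > UCL; sample 2 = 29.3 < LCL.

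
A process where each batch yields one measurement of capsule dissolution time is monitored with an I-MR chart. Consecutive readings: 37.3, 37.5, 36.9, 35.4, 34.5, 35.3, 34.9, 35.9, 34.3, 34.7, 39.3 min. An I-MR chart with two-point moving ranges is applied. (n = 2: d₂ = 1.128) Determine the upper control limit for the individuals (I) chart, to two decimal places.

X̄ = (37.3 + 37.5 + 36.9 + 35.4 + 34.5 + 35.3 + 34.9 + 35.9 + 34.3 + 34.7 + 39.3) / 11 = 36.0000
Moving ranges: 0.2, 0.6, 1.5, 0.9, 0.8, 0.4, 1.0, 1.6, 0.4, 4.6; M̄R̄ = 12.0000 / 10 = 1.2000
UCL = X̄ + 3·M̄R̄/d₂ = 36.0000 + 3 × 1.2000 / 1.128 = 39.1915

39.19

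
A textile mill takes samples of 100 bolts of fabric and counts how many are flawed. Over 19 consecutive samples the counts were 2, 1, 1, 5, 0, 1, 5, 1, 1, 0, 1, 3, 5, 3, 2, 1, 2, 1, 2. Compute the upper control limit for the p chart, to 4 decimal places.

0.0609

p̄ = Σdᵢ / (k·n) = 37 / (19 × 100) = 0.01947
UCL = p̄ + 3·√(p̄(1−p̄)/n) = 0.01947 + 3 × √(0.01947×0.98053/100) = 0.01947 + 3 × 0.01382 = 0.06093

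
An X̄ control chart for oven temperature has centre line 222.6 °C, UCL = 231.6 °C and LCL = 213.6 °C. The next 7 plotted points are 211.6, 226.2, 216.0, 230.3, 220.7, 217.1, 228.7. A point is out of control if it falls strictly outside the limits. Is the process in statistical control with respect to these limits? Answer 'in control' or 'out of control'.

out of control

Compare each point to [213.6, 231.6]: sample 1 = 211.6 < LCL.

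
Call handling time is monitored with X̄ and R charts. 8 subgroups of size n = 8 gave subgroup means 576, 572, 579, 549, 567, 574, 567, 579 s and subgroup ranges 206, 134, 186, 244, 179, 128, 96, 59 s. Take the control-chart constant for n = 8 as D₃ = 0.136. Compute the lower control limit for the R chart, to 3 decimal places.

20.944

R̄ = (206 + 134 + 186 + 244 + 179 + 128 + 96 + 59) / 8 = 1232.0000 / 8 = 154.0000
LCL_R = D₃·R̄ = 0.136 × 154.0000 = 20.9440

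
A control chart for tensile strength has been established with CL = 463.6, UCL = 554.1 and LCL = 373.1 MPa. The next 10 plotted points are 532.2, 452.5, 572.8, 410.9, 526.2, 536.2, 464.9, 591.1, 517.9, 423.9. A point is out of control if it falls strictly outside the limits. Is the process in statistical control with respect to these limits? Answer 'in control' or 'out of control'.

Compare each point to [373.1, 554.1]: sample 3 = 572.8 > UCL; sample 8 = 591.1 > UCL.

out of control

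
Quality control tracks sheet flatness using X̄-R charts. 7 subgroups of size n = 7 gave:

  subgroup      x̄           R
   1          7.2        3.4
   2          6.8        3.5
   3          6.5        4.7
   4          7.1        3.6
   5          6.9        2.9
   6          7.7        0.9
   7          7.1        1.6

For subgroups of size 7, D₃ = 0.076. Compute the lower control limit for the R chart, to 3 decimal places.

R̄ = (3.4 + 3.5 + 4.7 + 3.6 + 2.9 + 0.9 + 1.6) / 7 = 20.6000 / 7 = 2.9429
LCL_R = D₃·R̄ = 0.076 × 2.9429 = 0.2237

0.224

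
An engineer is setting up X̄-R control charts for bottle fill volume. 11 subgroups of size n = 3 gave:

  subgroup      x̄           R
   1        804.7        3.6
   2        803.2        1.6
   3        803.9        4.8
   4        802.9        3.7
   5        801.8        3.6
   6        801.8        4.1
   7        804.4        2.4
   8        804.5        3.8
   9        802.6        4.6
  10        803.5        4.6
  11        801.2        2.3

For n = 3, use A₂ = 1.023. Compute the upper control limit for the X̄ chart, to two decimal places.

X̄̄ = (804.7 + 803.2 + 803.9 + 802.9 + 801.8 + 801.8 + 804.4 + 804.5 + 802.6 + 803.5 + 801.2) / 11 = 8834.5000 / 11 = 803.1364
R̄ = (3.6 + 1.6 + 4.8 + 3.7 + 3.6 + 4.1 + 2.4 + 3.8 + 4.6 + 4.6 + 2.3) / 11 = 39.1000 / 11 = 3.5545
UCL = X̄̄ + A₂·R̄ = 803.1364 + 1.023 × 3.5545 = 806.7727

806.77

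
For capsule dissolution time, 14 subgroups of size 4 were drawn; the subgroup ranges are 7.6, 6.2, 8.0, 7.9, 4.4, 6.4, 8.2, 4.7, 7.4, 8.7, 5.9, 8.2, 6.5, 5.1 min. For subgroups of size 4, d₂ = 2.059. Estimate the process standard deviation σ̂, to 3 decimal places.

3.303

R̄ = (7.6 + 6.2 + 8.0 + 7.9 + 4.4 + 6.4 + 8.2 + 4.7 + 7.4 + 8.7 + 5.9 + 8.2 + 6.5 + 5.1) / 14 = 6.8000
σ̂ = R̄ / d₂ = 6.8000 / 2.059 = 3.3026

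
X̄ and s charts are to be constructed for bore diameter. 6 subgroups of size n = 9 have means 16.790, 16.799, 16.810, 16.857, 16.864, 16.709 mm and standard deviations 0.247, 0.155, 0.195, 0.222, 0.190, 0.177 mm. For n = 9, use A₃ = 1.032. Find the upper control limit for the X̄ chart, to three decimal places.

17.009

X̄̄ = (16.790 + 16.799 + 16.810 + 16.857 + 16.864 + 16.709) / 6 = 16.8048
s̄ = (0.247 + 0.155 + 0.195 + 0.222 + 0.190 + 0.177) / 6 = 0.1977
UCL = X̄̄ + A₃·s̄ = 16.8048 + 1.032 × 0.1977 = 17.0088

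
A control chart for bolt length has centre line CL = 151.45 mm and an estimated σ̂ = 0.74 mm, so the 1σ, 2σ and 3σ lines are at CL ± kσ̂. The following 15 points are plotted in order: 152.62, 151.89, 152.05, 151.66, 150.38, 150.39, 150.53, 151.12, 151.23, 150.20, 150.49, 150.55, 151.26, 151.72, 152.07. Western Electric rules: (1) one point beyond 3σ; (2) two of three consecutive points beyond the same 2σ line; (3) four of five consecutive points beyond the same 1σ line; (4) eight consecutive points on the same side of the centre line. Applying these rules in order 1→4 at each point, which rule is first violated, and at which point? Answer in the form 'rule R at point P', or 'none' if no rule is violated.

rule 4 at point 12

Zone of each point (C = within 1σ̂, B = 1σ̂–2σ̂, A = 2σ̂–3σ̂, * = beyond 3σ̂; sign = side of CL): 1:+B, 2:+C, 3:+C, 4:+C, 5:-B, 6:-B, 7:-B, 8:-C, 9:-C, 10:-B, 11:-B, 12:-B, 13:-C, 14:+C, 15:+C
Rule 4 (eight consecutive points on the same side of the centre line) is satisfied at point 12.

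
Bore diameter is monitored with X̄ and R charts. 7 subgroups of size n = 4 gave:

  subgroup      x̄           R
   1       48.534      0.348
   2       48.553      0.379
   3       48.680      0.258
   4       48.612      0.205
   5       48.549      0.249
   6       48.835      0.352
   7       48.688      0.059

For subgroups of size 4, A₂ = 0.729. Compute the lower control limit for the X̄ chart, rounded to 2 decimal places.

X̄̄ = (48.534 + 48.553 + 48.680 + 48.612 + 48.549 + 48.835 + 48.688) / 7 = 340.4510 / 7 = 48.6359
R̄ = (0.348 + 0.379 + 0.258 + 0.205 + 0.249 + 0.352 + 0.059) / 7 = 1.8500 / 7 = 0.2643
LCL = X̄̄ − A₂·R̄ = 48.6359 − 0.729 × 0.2643 = 48.4432

48.44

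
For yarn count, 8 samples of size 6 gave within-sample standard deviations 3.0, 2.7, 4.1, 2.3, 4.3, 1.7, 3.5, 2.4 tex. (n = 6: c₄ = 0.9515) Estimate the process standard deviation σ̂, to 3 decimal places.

3.153

s̄ = (3.0 + 2.7 + 4.1 + 2.3 + 4.3 + 1.7 + 3.5 + 2.4) / 8 = 3.0000
σ̂ = s̄ / c₄ = 3.0000 / 0.9515 = 3.1529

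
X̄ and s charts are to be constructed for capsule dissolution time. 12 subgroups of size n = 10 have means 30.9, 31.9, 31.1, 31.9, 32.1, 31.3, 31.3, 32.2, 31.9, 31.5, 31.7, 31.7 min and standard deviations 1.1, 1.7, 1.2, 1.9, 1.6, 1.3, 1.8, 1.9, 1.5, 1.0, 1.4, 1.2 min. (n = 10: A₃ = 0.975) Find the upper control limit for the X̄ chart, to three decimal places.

33.055

X̄̄ = (30.9 + 31.9 + 31.1 + 31.9 + 32.1 + 31.3 + 31.3 + 32.2 + 31.9 + 31.5 + 31.7 + 31.7) / 12 = 31.6250
s̄ = (1.1 + 1.7 + 1.2 + 1.9 + 1.6 + 1.3 + 1.8 + 1.9 + 1.5 + 1.0 + 1.4 + 1.2) / 12 = 1.4667
UCL = X̄̄ + A₃·s̄ = 31.6250 + 0.975 × 1.4667 = 33.0550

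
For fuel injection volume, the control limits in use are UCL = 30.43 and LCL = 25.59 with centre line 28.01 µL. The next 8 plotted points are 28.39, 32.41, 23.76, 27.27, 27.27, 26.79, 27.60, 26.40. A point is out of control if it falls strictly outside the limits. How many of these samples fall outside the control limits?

2

Compare each point to [25.59, 30.43]: sample 2 = 32.41 > UCL; sample 3 = 23.76 < LCL.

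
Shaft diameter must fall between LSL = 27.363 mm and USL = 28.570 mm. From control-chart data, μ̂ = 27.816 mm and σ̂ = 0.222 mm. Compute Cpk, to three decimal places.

Cpu = (USL − μ̂) / (3σ̂) = (28.570 − 27.816) / (3 × 0.222) = 1.1321; Cpl = (μ̂ − LSL) / (3σ̂) = (27.816 − 27.363) / (3 × 0.222) = 0.6802; Cpk = min(Cpu, Cpl) = 0.6802

0.680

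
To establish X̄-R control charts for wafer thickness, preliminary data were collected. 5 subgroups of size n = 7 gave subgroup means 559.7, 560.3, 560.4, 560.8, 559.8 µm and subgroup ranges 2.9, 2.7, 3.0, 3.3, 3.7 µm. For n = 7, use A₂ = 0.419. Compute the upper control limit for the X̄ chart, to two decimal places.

X̄̄ = (559.7 + 560.3 + 560.4 + 560.8 + 559.8) / 5 = 2801.0000 / 5 = 560.2000
R̄ = (2.9 + 2.7 + 3.0 + 3.3 + 3.7) / 5 = 15.6000 / 5 = 3.1200
UCL = X̄̄ + A₂·R̄ = 560.2000 + 0.419 × 3.1200 = 561.5073

561.51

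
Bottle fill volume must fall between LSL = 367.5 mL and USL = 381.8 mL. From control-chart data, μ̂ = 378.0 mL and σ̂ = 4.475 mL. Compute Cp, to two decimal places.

Cp = (USL − LSL) / (6σ̂) = (381.8 − 367.5) / (6 × 4.475) = 14.3000 / 26.8500 = 0.5326

0.53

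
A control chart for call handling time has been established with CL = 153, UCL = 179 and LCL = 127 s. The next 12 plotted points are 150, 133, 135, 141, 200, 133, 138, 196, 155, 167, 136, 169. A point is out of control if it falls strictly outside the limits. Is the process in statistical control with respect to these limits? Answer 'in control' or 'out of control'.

Compare each point to [127, 179]: sample 5 = 200 > UCL; sample 8 = 196 > UCL.

out of control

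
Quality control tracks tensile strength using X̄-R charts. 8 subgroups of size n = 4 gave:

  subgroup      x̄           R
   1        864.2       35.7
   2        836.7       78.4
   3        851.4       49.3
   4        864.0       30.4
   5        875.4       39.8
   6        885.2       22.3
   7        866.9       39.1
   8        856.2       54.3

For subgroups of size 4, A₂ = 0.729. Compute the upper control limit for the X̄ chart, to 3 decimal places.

X̄̄ = (864.2 + 836.7 + 851.4 + 864.0 + 875.4 + 885.2 + 866.9 + 856.2) / 8 = 6900.0000 / 8 = 862.5000
R̄ = (35.7 + 78.4 + 49.3 + 30.4 + 39.8 + 22.3 + 39.1 + 54.3) / 8 = 349.3000 / 8 = 43.6625
UCL = X̄̄ + A₂·R̄ = 862.5000 + 0.729 × 43.6625 = 894.3300

894.330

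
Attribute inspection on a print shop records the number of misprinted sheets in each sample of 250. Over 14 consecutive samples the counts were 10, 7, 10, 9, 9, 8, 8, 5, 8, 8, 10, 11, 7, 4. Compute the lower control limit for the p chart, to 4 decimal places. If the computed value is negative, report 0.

0.0000

p̄ = Σdᵢ / (k·n) = 114 / (14 × 250) = 0.03257
LCL = p̄ − 3·√(p̄(1−p̄)/n) = 0.03257 − 3 × 0.01123 = -0.00111 → 0 (negative, so LCL = 0)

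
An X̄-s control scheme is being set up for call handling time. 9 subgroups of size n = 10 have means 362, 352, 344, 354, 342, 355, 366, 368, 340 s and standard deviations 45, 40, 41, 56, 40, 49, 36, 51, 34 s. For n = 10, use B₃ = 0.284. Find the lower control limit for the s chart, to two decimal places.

s̄ = (45 + 40 + 41 + 56 + 40 + 49 + 36 + 51 + 34) / 9 = 43.5556
LCL_s = B₃·s̄ = 0.284 × 43.5556 = 12.3698

12.37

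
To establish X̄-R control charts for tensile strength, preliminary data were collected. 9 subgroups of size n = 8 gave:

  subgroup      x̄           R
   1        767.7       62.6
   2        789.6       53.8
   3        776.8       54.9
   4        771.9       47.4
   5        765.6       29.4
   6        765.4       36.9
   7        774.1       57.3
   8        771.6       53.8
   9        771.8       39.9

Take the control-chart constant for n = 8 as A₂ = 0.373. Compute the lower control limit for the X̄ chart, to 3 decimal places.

X̄̄ = (767.7 + 789.6 + 776.8 + 771.9 + 765.6 + 765.4 + 774.1 + 771.6 + 771.8) / 9 = 6954.5000 / 9 = 772.7222
R̄ = (62.6 + 53.8 + 54.9 + 47.4 + 29.4 + 36.9 + 57.3 + 53.8 + 39.9) / 9 = 436.0000 / 9 = 48.4444
LCL = X̄̄ − A₂·R̄ = 772.7222 − 0.373 × 48.4444 = 754.6524

754.652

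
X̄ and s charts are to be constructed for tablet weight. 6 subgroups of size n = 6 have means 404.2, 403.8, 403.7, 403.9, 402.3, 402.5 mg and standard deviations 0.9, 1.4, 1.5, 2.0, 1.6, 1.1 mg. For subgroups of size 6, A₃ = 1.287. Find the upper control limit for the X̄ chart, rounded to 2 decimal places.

405.22

X̄̄ = (404.2 + 403.8 + 403.7 + 403.9 + 402.3 + 402.5) / 6 = 403.4000
s̄ = (0.9 + 1.4 + 1.5 + 2.0 + 1.6 + 1.1) / 6 = 1.4167
UCL = X̄̄ + A₃·s̄ = 403.4000 + 1.287 × 1.4167 = 405.2233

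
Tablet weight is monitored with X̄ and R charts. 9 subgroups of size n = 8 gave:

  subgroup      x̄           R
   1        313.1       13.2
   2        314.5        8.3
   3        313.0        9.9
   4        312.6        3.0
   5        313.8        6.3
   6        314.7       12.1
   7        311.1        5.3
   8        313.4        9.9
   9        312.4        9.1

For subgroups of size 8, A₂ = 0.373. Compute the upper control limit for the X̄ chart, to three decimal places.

X̄̄ = (313.1 + 314.5 + 313.0 + 312.6 + 313.8 + 314.7 + 311.1 + 313.4 + 312.4) / 9 = 2818.6000 / 9 = 313.1778
R̄ = (13.2 + 8.3 + 9.9 + 3.0 + 6.3 + 12.1 + 5.3 + 9.9 + 9.1) / 9 = 77.1000 / 9 = 8.5667
UCL = X̄̄ + A₂·R̄ = 313.1778 + 0.373 × 8.5667 = 316.3731

316.373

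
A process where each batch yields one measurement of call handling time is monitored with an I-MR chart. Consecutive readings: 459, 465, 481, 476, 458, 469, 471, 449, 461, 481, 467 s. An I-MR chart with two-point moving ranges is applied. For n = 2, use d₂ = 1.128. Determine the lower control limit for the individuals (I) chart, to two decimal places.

433.49

X̄ = (459 + 465 + 481 + 476 + 458 + 469 + 471 + 449 + 461 + 481 + 467) / 11 = 467.0000
Moving ranges: 6, 16, 5, 18, 11, 2, 22, 12, 20, 14; M̄R̄ = 126.0000 / 10 = 12.6000
LCL = X̄ − 3·M̄R̄/d₂ = 467.0000 − 3 × 12.6000 / 1.128 = 433.4894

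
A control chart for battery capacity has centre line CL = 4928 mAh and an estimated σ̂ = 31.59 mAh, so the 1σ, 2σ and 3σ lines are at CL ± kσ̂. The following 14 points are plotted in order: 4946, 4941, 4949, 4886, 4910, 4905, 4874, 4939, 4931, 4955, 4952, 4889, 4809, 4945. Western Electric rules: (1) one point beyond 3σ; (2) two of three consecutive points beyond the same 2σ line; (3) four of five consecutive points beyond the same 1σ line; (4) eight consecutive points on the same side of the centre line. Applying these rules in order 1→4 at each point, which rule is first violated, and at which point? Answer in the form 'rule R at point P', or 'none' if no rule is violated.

rule 1 at point 13

Zone of each point (C = within 1σ̂, B = 1σ̂–2σ̂, A = 2σ̂–3σ̂, * = beyond 3σ̂; sign = side of CL): 1:+C, 2:+C, 3:+C, 4:-B, 5:-C, 6:-C, 7:-B, 8:+C, 9:+C, 10:+C, 11:+C, 12:-B, 13:-*, 14:+C
Rule 1 (one point beyond the 3σ limits) is satisfied at point 13.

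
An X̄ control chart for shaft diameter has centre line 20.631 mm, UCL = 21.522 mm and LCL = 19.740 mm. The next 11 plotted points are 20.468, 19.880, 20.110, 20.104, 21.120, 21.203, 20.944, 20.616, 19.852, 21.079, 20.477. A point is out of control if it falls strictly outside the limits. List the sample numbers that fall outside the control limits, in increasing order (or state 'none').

All 11 points lie within [19.740, 21.522].

none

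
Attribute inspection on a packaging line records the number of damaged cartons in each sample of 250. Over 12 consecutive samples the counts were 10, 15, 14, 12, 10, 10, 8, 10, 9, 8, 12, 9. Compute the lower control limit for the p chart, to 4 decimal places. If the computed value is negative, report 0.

p̄ = Σdᵢ / (k·n) = 127 / (12 × 250) = 0.04233
LCL = p̄ − 3·√(p̄(1−p̄)/n) = 0.04233 − 3 × 0.01273 = 0.00413

0.0041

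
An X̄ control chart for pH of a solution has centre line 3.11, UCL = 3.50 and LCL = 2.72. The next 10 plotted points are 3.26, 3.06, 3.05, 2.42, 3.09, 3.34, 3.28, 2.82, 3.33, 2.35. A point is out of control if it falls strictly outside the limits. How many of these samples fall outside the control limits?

2

Compare each point to [2.72, 3.50]: sample 4 = 2.42 < LCL; sample 10 = 2.35 < LCL.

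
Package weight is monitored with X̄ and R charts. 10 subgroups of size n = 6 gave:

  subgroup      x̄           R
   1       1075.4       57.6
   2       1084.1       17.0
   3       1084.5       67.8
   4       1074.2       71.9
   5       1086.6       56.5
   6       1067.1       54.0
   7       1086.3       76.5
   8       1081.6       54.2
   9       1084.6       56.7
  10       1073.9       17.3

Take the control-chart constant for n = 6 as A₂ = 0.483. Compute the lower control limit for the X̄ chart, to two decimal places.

X̄̄ = (1075.4 + 1084.1 + 1084.5 + 1074.2 + 1086.6 + 1067.1 + 1086.3 + 1081.6 + 1084.6 + 1073.9) / 10 = 10798.3000 / 10 = 1079.8300
R̄ = (57.6 + 17.0 + 67.8 + 71.9 + 56.5 + 54.0 + 76.5 + 54.2 + 56.7 + 17.3) / 10 = 529.5000 / 10 = 52.9500
LCL = X̄̄ − A₂·R̄ = 1079.8300 − 0.483 × 52.9500 = 1054.2551

1054.26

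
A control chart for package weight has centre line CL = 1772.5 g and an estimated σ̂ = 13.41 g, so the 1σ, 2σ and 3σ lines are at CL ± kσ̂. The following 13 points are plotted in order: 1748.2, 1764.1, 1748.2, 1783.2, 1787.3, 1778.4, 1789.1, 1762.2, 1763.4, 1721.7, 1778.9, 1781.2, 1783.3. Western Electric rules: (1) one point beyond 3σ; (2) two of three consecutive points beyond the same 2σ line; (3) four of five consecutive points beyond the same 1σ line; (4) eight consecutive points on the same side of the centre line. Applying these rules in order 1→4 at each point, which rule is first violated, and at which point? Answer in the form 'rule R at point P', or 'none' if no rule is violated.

Zone of each point (C = within 1σ̂, B = 1σ̂–2σ̂, A = 2σ̂–3σ̂, * = beyond 3σ̂; sign = side of CL): 1:-B, 2:-C, 3:-B, 4:+C, 5:+B, 6:+C, 7:+B, 8:-C, 9:-C, 10:-*, 11:+C, 12:+C, 13:+C
Rule 1 (one point beyond the 3σ limits) is satisfied at point 10.

rule 1 at point 10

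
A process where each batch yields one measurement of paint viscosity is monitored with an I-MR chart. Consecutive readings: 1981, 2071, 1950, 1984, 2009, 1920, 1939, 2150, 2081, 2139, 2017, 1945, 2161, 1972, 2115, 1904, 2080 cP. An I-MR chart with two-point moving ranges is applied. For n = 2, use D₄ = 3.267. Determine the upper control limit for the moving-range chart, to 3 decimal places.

376.726

Moving ranges: 90, 121, 34, 25, 89, 19, 211, 69, 58, 122, 72, 216, 189, 143, 211, 176; M̄R̄ = 1845.0000 / 16 = 115.3125
UCL_MR = D₄·M̄R̄ = 3.267 × 115.3125 = 376.7259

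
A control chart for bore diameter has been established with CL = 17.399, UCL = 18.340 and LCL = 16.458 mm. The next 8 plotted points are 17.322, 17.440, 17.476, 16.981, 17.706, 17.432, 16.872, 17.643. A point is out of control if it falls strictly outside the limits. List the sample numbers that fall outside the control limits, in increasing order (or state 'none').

none

All 8 points lie within [16.458, 18.340].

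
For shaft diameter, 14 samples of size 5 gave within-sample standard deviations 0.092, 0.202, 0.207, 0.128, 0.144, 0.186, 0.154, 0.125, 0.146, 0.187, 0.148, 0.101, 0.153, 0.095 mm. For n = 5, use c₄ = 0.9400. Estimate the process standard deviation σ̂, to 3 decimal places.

s̄ = (0.092 + 0.202 + 0.207 + 0.128 + 0.144 + 0.186 + 0.154 + 0.125 + 0.146 + 0.187 + 0.148 + 0.101 + 0.153 + 0.095) / 14 = 0.1477
σ̂ = s̄ / c₄ = 0.1477 / 0.9400 = 0.1571

0.157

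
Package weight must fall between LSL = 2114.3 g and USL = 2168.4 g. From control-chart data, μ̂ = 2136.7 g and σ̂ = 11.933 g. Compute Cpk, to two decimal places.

0.63

Cpu = (USL − μ̂) / (3σ̂) = (2168.4 − 2136.7) / (3 × 11.933) = 0.8855; Cpl = (μ̂ − LSL) / (3σ̂) = (2136.7 − 2114.3) / (3 × 11.933) = 0.6257; Cpk = min(Cpu, Cpl) = 0.6257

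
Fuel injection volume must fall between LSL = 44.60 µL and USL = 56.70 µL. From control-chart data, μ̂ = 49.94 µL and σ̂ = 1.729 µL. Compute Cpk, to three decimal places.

Cpu = (USL − μ̂) / (3σ̂) = (56.70 − 49.94) / (3 × 1.729) = 1.3033; Cpl = (μ̂ − LSL) / (3σ̂) = (49.94 − 44.60) / (3 × 1.729) = 1.0295; Cpk = min(Cpu, Cpl) = 1.0295

1.029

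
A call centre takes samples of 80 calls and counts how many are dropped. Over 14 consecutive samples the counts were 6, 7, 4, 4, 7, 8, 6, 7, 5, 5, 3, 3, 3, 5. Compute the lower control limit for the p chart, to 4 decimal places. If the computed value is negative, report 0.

p̄ = Σdᵢ / (k·n) = 73 / (14 × 80) = 0.06518
LCL = p̄ − 3·√(p̄(1−p̄)/n) = 0.06518 − 3 × 0.02760 = -0.01761 → 0 (negative, so LCL = 0)

0.0000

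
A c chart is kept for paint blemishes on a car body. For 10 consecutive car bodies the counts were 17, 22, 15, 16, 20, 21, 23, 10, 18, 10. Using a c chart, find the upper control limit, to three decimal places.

c̄ = (17 + 22 + 15 + 16 + 20 + 21 + 23 + 10 + 18 + 10) / 10 = 172 / 10 = 17.2000
UCL = c̄ + 3√c̄ = 17.2000 + 3 × √17.2000 = 17.2000 + 3 × 4.1473 = 29.6419

29.642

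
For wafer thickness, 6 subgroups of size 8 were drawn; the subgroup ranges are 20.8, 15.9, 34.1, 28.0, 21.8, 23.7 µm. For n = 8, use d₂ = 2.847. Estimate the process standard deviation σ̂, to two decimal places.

8.45

R̄ = (20.8 + 15.9 + 34.1 + 28.0 + 21.8 + 23.7) / 6 = 24.0500
σ̂ = R̄ / d₂ = 24.0500 / 2.847 = 8.4475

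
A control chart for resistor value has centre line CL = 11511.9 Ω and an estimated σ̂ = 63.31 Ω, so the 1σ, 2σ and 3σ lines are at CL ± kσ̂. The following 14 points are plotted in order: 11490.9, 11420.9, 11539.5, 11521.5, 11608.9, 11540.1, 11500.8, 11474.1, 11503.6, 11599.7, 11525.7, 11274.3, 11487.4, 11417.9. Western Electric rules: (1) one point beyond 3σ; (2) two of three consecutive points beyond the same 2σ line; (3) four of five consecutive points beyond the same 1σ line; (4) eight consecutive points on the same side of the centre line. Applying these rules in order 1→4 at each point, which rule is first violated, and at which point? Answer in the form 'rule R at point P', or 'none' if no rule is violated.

rule 1 at point 12

Zone of each point (C = within 1σ̂, B = 1σ̂–2σ̂, A = 2σ̂–3σ̂, * = beyond 3σ̂; sign = side of CL): 1:-C, 2:-B, 3:+C, 4:+C, 5:+B, 6:+C, 7:-C, 8:-C, 9:-C, 10:+B, 11:+C, 12:-*, 13:-C, 14:-B
Rule 1 (one point beyond the 3σ limits) is satisfied at point 12.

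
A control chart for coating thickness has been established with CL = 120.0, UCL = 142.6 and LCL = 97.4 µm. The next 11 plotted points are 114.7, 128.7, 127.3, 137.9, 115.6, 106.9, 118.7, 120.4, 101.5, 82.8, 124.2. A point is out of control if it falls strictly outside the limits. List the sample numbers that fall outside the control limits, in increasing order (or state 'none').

10

Compare each point to [97.4, 142.6]: sample 10 = 82.8 < LCL.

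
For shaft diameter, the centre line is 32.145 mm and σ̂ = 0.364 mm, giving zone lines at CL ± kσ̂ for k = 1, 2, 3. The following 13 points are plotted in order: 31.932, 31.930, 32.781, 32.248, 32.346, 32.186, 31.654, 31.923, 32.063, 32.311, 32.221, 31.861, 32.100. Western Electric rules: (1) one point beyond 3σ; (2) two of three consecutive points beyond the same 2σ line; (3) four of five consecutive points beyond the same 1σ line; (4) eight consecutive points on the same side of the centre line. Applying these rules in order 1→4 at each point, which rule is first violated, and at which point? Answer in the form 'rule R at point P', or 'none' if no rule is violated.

Zone of each point (C = within 1σ̂, B = 1σ̂–2σ̂, A = 2σ̂–3σ̂, * = beyond 3σ̂; sign = side of CL): 1:-C, 2:-C, 3:+B, 4:+C, 5:+C, 6:+C, 7:-B, 8:-C, 9:-C, 10:+C, 11:+C, 12:-C, 13:-C
No rule fires across all 13 points.

none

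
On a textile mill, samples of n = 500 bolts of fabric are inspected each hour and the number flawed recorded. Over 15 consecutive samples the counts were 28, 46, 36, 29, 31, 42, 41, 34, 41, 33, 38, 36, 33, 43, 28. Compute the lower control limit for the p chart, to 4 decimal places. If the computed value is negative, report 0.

0.0372

p̄ = Σdᵢ / (k·n) = 539 / (15 × 500) = 0.07187
LCL = p̄ − 3·√(p̄(1−p̄)/n) = 0.07187 − 3 × 0.01155 = 0.03722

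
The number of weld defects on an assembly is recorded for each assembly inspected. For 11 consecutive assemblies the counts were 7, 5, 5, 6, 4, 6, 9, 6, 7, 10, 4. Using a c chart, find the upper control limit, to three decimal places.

13.786

c̄ = (7 + 5 + 5 + 6 + 4 + 6 + 9 + 6 + 7 + 10 + 4) / 11 = 69 / 11 = 6.2727
UCL = c̄ + 3√c̄ = 6.2727 + 3 × √6.2727 = 6.2727 + 3 × 2.5045 = 13.7864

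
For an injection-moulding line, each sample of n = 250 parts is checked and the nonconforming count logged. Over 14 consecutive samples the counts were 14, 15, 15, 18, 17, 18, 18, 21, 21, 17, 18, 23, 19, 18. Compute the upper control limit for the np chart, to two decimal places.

p̄ = Σdᵢ / (k·n) = 252 / (14 × 250) = 0.07200
UCL = np̄ + 3·√(np̄(1−p̄)) = 18.0000 + 3 × √(18.0000×0.92800) = 18.0000 + 3 × 4.0871 = 30.2612

30.26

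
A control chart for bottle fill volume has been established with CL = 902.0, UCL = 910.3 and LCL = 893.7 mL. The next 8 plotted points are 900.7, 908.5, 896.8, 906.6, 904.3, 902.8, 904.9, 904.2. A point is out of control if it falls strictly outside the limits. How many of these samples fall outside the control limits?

0

All 8 points lie within [893.7, 910.3].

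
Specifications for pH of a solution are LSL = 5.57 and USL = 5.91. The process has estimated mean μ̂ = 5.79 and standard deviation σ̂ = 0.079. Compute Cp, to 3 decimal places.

0.717

Cp = (USL − LSL) / (6σ̂) = (5.91 − 5.57) / (6 × 0.079) = 0.3400 / 0.4740 = 0.7173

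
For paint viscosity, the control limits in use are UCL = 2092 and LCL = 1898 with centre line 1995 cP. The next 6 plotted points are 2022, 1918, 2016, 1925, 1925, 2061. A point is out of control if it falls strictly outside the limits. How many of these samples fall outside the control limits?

0

All 6 points lie within [1898, 2092].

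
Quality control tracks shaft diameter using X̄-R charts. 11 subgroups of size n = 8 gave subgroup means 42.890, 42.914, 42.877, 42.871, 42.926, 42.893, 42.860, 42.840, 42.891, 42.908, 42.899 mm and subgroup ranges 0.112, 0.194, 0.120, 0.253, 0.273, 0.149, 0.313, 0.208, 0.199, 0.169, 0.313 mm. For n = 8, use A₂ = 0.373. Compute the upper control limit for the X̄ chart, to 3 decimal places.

X̄̄ = (42.890 + 42.914 + 42.877 + 42.871 + 42.926 + 42.893 + 42.860 + 42.840 + 42.891 + 42.908 + 42.899) / 11 = 471.7690 / 11 = 42.8881
R̄ = (0.112 + 0.194 + 0.120 + 0.253 + 0.273 + 0.149 + 0.313 + 0.208 + 0.199 + 0.169 + 0.313) / 11 = 2.3030 / 11 = 0.2094
UCL = X̄̄ + A₂·R̄ = 42.8881 + 0.373 × 0.2094 = 42.9662

42.966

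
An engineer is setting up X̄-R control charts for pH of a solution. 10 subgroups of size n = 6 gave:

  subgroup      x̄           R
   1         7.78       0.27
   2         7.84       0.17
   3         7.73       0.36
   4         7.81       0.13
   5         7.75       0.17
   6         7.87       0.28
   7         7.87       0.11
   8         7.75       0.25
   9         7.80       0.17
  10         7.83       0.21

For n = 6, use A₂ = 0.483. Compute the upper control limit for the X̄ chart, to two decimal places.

7.91

X̄̄ = (7.78 + 7.84 + 7.73 + 7.81 + 7.75 + 7.87 + 7.87 + 7.75 + 7.80 + 7.83) / 10 = 78.0300 / 10 = 7.8030
R̄ = (0.27 + 0.17 + 0.36 + 0.13 + 0.17 + 0.28 + 0.11 + 0.25 + 0.17 + 0.21) / 10 = 2.1200 / 10 = 0.2120
UCL = X̄̄ + A₂·R̄ = 7.8030 + 0.483 × 0.2120 = 7.9054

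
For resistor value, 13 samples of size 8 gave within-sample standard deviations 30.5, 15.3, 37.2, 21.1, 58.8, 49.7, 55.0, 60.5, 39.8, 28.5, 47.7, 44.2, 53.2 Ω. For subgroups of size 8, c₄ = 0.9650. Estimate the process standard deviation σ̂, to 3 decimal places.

43.165

s̄ = (30.5 + 15.3 + 37.2 + 21.1 + 58.8 + 49.7 + 55.0 + 60.5 + 39.8 + 28.5 + 47.7 + 44.2 + 53.2) / 13 = 41.6538
σ̂ = s̄ / c₄ = 41.6538 / 0.9650 = 43.1646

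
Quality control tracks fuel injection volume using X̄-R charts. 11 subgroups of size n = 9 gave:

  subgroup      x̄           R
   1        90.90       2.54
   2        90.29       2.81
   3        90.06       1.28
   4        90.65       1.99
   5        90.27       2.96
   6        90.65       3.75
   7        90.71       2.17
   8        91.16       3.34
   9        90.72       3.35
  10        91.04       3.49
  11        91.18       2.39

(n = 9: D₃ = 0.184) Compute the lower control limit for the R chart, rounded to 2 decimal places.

0.50

R̄ = (2.54 + 2.81 + 1.28 + 1.99 + 2.96 + 3.75 + 2.17 + 3.34 + 3.35 + 3.49 + 2.39) / 11 = 30.0700 / 11 = 2.7336
LCL_R = D₃·R̄ = 0.184 × 2.7336 = 0.5030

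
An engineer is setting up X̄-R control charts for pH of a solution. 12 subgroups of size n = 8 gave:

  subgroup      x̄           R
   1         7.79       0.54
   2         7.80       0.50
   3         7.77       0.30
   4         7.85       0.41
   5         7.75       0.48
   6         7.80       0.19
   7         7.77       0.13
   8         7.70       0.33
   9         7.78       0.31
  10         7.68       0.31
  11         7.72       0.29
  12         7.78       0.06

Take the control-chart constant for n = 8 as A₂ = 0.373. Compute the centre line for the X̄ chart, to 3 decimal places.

X̄̄ = (7.79 + 7.80 + 7.77 + 7.85 + 7.75 + 7.80 + 7.77 + 7.70 + 7.78 + 7.68 + 7.72 + 7.78) / 12 = 93.1900 / 12 = 7.7658
CL = X̄̄ = 7.7658

7.766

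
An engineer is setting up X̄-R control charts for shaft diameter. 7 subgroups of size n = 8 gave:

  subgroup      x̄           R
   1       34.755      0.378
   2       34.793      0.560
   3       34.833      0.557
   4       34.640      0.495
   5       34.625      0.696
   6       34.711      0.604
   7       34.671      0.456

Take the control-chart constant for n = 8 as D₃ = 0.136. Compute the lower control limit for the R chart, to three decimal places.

R̄ = (0.378 + 0.560 + 0.557 + 0.495 + 0.696 + 0.604 + 0.456) / 7 = 3.7460 / 7 = 0.5351
LCL_R = D₃·R̄ = 0.136 × 0.5351 = 0.0728

0.073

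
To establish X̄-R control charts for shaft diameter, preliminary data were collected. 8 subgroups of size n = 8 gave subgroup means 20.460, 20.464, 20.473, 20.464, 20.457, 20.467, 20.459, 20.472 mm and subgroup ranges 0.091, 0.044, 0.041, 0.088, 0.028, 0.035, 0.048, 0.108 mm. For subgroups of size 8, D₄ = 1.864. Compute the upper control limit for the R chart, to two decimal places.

0.11

R̄ = (0.091 + 0.044 + 0.041 + 0.088 + 0.028 + 0.035 + 0.048 + 0.108) / 8 = 0.4830 / 8 = 0.0604
UCL_R = D₄·R̄ = 1.864 × 0.0604 = 0.1125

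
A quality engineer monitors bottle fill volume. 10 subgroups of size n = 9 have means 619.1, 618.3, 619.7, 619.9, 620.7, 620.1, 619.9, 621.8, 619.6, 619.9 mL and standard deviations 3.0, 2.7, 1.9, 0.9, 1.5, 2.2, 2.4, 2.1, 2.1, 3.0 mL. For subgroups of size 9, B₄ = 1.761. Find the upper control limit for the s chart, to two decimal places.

3.84

s̄ = (3.0 + 2.7 + 1.9 + 0.9 + 1.5 + 2.2 + 2.4 + 2.1 + 2.1 + 3.0) / 10 = 2.1800
UCL_s = B₄·s̄ = 1.761 × 2.1800 = 3.8390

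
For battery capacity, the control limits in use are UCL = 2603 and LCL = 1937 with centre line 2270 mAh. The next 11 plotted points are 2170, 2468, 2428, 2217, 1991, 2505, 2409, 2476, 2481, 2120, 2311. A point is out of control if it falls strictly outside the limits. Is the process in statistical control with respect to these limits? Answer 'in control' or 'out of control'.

in control

All 11 points lie within [1937, 2603].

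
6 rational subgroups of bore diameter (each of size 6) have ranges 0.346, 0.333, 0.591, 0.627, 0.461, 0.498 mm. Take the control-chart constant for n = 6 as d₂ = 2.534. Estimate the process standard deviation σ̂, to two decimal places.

0.19

R̄ = (0.346 + 0.333 + 0.591 + 0.627 + 0.461 + 0.498) / 6 = 0.4760
σ̂ = R̄ / d₂ = 0.4760 / 2.534 = 0.1878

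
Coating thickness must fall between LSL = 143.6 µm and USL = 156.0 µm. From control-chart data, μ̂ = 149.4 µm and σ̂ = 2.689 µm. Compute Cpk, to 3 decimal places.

0.719

Cpu = (USL − μ̂) / (3σ̂) = (156.0 − 149.4) / (3 × 2.689) = 0.8181; Cpl = (μ̂ − LSL) / (3σ̂) = (149.4 − 143.6) / (3 × 2.689) = 0.7190; Cpk = min(Cpu, Cpl) = 0.7190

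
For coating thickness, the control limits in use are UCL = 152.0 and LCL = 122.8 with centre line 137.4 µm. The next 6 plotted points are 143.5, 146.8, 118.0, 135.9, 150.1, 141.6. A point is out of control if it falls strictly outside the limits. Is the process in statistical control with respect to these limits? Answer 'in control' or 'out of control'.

Compare each point to [122.8, 152.0]: sample 3 = 118.0 < LCL.

out of control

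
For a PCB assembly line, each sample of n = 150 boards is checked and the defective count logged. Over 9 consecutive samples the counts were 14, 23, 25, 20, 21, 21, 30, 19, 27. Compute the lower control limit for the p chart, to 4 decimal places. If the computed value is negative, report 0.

p̄ = Σdᵢ / (k·n) = 200 / (9 × 150) = 0.14815
LCL = p̄ − 3·√(p̄(1−p̄)/n) = 0.14815 − 3 × 0.02901 = 0.06113

0.0611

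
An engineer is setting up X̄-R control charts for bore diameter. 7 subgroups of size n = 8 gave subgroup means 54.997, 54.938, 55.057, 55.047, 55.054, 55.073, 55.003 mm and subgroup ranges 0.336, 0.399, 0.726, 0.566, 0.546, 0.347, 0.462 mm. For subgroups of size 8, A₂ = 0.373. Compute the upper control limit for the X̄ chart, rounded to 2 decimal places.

55.20

X̄̄ = (54.997 + 54.938 + 55.057 + 55.047 + 55.054 + 55.073 + 55.003) / 7 = 385.1690 / 7 = 55.0241
R̄ = (0.336 + 0.399 + 0.726 + 0.566 + 0.546 + 0.347 + 0.462) / 7 = 3.3820 / 7 = 0.4831
UCL = X̄̄ + A₂·R̄ = 55.0241 + 0.373 × 0.4831 = 55.2044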